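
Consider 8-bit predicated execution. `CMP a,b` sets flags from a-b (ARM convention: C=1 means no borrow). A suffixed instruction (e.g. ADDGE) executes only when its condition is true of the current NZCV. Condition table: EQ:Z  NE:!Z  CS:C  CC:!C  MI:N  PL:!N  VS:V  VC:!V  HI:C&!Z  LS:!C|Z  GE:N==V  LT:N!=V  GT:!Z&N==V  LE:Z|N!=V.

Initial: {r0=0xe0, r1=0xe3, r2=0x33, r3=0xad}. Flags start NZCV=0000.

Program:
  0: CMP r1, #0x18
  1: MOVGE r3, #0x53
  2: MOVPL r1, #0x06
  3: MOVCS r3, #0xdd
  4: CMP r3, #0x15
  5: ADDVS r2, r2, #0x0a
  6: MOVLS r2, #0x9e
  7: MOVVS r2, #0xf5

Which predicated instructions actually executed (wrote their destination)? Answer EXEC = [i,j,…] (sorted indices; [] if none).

[0] flags=1010 → (cmp)
[1] flags=1010 GE?F → skip
[2] flags=1010 PL?F → skip
[3] flags=1010 CS?T → r3=0xdd
[4] flags=1010 → (cmp)
[5] flags=1010 VS?F → skip
[6] flags=1010 LS?F → skip
[7] flags=1010 VS?F → skip

EXEC = [3]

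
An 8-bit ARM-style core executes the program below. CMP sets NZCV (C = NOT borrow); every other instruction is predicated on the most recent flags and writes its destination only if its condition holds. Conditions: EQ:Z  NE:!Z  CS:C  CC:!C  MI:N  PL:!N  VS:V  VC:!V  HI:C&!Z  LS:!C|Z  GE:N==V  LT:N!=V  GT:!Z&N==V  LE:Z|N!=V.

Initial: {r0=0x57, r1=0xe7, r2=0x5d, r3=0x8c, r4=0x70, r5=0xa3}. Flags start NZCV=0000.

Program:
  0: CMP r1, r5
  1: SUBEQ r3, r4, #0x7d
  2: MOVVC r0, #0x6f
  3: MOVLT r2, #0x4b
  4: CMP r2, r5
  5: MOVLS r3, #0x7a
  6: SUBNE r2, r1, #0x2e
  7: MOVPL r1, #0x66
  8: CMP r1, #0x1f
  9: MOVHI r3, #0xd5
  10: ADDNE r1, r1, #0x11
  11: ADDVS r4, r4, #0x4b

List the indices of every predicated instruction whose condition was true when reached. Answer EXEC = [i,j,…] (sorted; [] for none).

0: ✓ CMP  NZCV=0010
1: · SUBEQ
2: ✓ MOVVC  r0←0x6f
3: · MOVLT
4: ✓ CMP  NZCV=1001
5: ✓ MOVLS  r3←0x7a
6: ✓ SUBNE  r2←0xb9
7: · MOVPL
8: ✓ CMP  NZCV=1010
9: ✓ MOVHI  r3←0xd5
10: ✓ ADDNE  r1←0xf8
11: · ADDVS

EXEC = [2,5,6,9,10]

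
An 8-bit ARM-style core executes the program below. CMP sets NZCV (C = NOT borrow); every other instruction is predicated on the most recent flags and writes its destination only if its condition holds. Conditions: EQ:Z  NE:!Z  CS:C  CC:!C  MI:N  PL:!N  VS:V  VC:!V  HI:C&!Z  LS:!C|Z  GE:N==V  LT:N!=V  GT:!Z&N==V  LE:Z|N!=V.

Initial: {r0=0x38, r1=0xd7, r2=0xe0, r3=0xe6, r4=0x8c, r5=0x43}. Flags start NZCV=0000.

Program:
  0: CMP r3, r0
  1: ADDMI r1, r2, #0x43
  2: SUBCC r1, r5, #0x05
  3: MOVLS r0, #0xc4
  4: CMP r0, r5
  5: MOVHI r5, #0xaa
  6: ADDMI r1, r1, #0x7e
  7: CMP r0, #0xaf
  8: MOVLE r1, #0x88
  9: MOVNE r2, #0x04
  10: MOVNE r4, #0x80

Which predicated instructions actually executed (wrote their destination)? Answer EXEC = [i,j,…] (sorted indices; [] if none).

0: ✓ CMP  NZCV=1010
1: ✓ ADDMI  r1←0x23
2: · SUBCC
3: · MOVLS
4: ✓ CMP  NZCV=1000
5: · MOVHI
6: ✓ ADDMI  r1←0xa1
7: ✓ CMP  NZCV=1001
8: · MOVLE
9: ✓ MOVNE  r2←0x04
10: ✓ MOVNE  r4←0x80

EXEC = [1,6,9,10]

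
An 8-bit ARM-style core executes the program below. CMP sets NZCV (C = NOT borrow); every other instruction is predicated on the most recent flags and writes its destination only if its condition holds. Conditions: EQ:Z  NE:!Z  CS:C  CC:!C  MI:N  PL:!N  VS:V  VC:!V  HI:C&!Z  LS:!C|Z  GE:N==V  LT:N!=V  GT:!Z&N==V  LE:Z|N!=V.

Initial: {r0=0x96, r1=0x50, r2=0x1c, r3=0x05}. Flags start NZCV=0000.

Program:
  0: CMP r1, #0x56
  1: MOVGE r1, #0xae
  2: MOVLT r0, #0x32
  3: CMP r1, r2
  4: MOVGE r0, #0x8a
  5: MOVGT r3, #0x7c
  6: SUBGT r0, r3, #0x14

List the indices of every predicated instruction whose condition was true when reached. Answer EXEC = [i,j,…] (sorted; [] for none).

EXEC = [2,4,5,6]

[0] flags=1000 → (cmp)
[1] flags=1000 GE?F → skip
[2] flags=1000 LT?T → r0=0x32
[3] flags=0010 → (cmp)
[4] flags=0010 GE?T → r0=0x8a
[5] flags=0010 GT?T → r3=0x7c
[6] flags=0010 GT?T → r0=0x68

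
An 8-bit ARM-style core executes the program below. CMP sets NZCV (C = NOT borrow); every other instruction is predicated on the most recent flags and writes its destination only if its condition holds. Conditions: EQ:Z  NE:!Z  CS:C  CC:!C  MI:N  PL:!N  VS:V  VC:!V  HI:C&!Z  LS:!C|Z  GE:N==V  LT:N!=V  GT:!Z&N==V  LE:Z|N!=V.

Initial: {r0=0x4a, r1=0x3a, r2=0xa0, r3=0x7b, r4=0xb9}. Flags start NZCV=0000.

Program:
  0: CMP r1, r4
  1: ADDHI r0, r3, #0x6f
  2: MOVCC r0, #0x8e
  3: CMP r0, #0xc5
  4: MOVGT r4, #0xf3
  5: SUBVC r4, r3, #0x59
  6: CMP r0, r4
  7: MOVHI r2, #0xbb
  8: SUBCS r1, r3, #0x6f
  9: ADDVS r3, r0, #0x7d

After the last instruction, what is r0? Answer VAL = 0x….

VAL = 0x8e

[0] flags=1001 → (cmp)
[1] flags=1001 HI?F → skip
[2] flags=1001 CC?T → r0=0x8e
[3] flags=1000 → (cmp)
[4] flags=1000 GT?F → skip
[5] flags=1000 VC?T → r4=0x22
[6] flags=0011 → (cmp)
[7] flags=0011 HI?T → r2=0xbb
[8] flags=0011 CS?T → r1=0x0c
[9] flags=0011 VS?T → r3=0x0b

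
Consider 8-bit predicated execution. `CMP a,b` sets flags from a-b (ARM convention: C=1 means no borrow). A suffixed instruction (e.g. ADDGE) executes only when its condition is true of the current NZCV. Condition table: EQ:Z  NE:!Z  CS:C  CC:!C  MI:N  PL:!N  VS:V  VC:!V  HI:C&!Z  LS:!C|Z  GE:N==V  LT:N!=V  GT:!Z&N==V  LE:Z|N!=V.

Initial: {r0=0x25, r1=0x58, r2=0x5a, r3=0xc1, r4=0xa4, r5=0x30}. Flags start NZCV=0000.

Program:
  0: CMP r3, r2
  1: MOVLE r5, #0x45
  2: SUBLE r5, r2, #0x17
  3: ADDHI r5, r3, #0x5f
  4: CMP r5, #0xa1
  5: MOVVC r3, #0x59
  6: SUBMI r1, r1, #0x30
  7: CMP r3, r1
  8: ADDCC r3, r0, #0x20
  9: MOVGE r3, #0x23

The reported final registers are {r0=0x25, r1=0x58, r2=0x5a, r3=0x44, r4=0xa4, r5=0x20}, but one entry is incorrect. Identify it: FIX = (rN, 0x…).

FIX = (r3, 0x23)

0: ✓ CMP  NZCV=0011
1: ✓ MOVLE  r5←0x45
2: ✓ SUBLE  r5←0x43
3: ✓ ADDHI  r5←0x20
4: ✓ CMP  NZCV=0000
5: ✓ MOVVC  r3←0x59
6: · SUBMI
7: ✓ CMP  NZCV=0010
8: · ADDCC
9: ✓ MOVGE  r3←0x23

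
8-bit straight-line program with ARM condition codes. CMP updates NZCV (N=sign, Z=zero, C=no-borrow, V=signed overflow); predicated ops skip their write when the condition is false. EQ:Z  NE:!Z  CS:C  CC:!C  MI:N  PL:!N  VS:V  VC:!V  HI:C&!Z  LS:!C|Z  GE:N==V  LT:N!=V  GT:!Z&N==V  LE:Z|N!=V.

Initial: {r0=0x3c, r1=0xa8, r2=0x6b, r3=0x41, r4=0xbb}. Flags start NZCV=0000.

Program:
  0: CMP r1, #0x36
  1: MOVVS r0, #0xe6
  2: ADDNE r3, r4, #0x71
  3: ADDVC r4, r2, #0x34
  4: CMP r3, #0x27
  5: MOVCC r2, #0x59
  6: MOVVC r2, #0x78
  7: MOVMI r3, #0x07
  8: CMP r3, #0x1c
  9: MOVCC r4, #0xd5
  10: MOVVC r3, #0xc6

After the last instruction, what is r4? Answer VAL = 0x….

0: ✓ CMP  NZCV=0011
1: ✓ MOVVS  r0←0xe6
2: ✓ ADDNE  r3←0x2c
3: · ADDVC
4: ✓ CMP  NZCV=0010
5: · MOVCC
6: ✓ MOVVC  r2←0x78
7: · MOVMI
8: ✓ CMP  NZCV=0010
9: · MOVCC
10: ✓ MOVVC  r3←0xc6

VAL = 0xbb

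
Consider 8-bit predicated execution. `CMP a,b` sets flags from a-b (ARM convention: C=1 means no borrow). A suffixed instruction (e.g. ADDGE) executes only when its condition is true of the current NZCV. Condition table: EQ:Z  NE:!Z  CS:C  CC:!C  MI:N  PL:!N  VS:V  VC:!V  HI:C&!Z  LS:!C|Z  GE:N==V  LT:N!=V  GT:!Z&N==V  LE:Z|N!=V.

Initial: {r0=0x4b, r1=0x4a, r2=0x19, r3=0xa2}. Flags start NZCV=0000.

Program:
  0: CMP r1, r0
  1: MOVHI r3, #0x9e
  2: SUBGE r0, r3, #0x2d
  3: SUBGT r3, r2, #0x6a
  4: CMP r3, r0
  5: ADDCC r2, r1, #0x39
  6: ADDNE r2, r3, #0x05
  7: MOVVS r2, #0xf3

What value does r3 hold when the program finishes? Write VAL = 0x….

0: ✓ CMP  NZCV=1000
1: · MOVHI
2: · SUBGE
3: · SUBGT
4: ✓ CMP  NZCV=0011
5: · ADDCC
6: ✓ ADDNE  r2←0xa7
7: ✓ MOVVS  r2←0xf3

VAL = 0xa2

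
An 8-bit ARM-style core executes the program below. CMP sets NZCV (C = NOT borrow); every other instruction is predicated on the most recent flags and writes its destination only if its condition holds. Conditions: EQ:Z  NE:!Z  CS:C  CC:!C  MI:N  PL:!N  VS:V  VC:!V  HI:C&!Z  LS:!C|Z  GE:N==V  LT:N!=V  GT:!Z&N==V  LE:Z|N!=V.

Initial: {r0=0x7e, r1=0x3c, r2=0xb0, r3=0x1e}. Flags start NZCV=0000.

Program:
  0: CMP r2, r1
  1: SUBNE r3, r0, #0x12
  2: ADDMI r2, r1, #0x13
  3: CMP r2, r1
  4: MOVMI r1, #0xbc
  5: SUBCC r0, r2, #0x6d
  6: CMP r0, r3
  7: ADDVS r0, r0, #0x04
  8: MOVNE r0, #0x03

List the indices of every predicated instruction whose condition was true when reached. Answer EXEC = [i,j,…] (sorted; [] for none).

0: ✓ CMP  NZCV=0011
1: ✓ SUBNE  r3←0x6c
2: · ADDMI
3: ✓ CMP  NZCV=0011
4: · MOVMI
5: · SUBCC
6: ✓ CMP  NZCV=0010
7: · ADDVS
8: ✓ MOVNE  r0←0x03

EXEC = [1,8]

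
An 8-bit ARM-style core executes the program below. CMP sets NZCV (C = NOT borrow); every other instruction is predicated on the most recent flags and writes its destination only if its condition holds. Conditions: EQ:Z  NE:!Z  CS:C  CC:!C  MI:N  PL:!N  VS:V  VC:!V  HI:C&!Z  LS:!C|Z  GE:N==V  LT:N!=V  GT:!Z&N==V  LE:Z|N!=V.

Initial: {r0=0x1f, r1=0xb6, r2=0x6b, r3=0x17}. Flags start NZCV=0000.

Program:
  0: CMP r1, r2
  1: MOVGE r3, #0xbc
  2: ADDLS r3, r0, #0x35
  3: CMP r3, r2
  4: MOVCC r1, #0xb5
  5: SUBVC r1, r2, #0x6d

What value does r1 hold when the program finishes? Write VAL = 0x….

VAL = 0xfe

0: ✓ CMP  NZCV=0011
1: · MOVGE
2: · ADDLS
3: ✓ CMP  NZCV=1000
4: ✓ MOVCC  r1←0xb5
5: ✓ SUBVC  r1←0xfe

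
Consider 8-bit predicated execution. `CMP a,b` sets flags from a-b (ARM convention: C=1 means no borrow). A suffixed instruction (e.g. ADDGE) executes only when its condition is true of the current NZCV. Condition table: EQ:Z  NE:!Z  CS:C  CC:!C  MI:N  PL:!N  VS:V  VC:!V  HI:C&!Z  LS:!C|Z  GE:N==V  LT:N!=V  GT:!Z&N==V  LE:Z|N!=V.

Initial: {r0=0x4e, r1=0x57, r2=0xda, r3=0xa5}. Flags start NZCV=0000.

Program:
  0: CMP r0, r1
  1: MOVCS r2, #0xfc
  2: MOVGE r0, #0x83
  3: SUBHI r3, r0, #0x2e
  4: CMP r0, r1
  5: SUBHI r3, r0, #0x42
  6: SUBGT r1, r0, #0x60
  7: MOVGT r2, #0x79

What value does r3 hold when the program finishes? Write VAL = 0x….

[0] flags=1000 → (cmp)
[1] flags=1000 CS?F → skip
[2] flags=1000 GE?F → skip
[3] flags=1000 HI?F → skip
[4] flags=1000 → (cmp)
[5] flags=1000 HI?F → skip
[6] flags=1000 GT?F → skip
[7] flags=1000 GT?F → skip

VAL = 0xa5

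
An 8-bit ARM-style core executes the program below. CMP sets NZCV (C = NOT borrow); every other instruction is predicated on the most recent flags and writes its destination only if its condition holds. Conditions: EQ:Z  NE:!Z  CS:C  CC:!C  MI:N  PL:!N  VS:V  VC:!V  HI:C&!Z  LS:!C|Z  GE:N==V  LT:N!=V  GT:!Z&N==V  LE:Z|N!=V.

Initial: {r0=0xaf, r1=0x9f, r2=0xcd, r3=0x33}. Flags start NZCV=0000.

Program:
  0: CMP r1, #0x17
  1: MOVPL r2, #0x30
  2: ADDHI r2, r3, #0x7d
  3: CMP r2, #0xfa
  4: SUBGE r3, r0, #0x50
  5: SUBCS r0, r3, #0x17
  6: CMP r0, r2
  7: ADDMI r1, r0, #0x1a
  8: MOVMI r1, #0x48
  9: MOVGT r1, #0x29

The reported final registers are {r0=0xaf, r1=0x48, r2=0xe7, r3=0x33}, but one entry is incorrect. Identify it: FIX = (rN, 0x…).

0: ✓ CMP  NZCV=1010
1: · MOVPL
2: ✓ ADDHI  r2←0xb0
3: ✓ CMP  NZCV=1000
4: · SUBGE
5: · SUBCS
6: ✓ CMP  NZCV=1000
7: ✓ ADDMI  r1←0xc9
8: ✓ MOVMI  r1←0x48
9: · MOVGT

FIX = (r2, 0xb0)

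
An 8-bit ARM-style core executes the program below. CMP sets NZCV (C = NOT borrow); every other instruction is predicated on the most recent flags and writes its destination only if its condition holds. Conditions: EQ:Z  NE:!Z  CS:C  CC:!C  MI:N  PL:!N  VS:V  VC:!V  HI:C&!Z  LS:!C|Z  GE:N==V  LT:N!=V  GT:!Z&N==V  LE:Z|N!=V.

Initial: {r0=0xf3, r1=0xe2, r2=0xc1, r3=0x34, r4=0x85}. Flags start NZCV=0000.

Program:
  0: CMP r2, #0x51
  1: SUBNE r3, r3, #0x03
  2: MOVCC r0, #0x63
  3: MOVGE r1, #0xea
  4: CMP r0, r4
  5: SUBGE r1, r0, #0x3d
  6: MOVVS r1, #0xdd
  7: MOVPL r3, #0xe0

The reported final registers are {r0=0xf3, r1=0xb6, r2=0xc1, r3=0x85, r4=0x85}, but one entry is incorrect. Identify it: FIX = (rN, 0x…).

FIX = (r3, 0xe0)

[0] flags=0011 → (cmp)
[1] flags=0011 NE?T → r3=0x31
[2] flags=0011 CC?F → skip
[3] flags=0011 GE?F → skip
[4] flags=0010 → (cmp)
[5] flags=0010 GE?T → r1=0xb6
[6] flags=0010 VS?F → skip
[7] flags=0010 PL?T → r3=0xe0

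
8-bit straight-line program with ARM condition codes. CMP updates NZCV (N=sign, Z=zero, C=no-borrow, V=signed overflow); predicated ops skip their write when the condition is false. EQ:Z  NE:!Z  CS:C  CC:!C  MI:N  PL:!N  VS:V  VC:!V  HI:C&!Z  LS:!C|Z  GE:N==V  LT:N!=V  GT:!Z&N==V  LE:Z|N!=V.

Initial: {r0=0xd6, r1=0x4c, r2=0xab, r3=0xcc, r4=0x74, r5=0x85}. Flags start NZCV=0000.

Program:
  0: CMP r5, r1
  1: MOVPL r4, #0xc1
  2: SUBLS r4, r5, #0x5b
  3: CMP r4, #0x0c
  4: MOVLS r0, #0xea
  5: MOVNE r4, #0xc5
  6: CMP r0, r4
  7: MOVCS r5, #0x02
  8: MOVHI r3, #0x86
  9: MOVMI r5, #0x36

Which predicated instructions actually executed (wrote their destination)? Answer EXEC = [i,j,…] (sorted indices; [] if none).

EXEC = [1,5,7,8]

[0] flags=0011 → (cmp)
[1] flags=0011 PL?T → r4=0xc1
[2] flags=0011 LS?F → skip
[3] flags=1010 → (cmp)
[4] flags=1010 LS?F → skip
[5] flags=1010 NE?T → r4=0xc5
[6] flags=0010 → (cmp)
[7] flags=0010 CS?T → r5=0x02
[8] flags=0010 HI?T → r3=0x86
[9] flags=0010 MI?F → skip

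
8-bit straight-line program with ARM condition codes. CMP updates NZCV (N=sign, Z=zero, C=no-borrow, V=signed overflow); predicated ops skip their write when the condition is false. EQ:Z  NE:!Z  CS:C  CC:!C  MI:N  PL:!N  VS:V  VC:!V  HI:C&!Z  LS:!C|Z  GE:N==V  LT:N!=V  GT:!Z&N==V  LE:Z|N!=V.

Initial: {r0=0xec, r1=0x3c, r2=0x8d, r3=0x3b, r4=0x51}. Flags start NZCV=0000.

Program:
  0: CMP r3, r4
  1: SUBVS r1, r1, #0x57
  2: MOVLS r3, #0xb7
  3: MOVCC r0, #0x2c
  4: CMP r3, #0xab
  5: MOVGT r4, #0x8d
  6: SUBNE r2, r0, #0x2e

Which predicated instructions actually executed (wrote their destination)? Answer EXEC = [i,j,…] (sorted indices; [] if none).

EXEC = [2,3,5,6]

[0] flags=1000 → (cmp)
[1] flags=1000 VS?F → skip
[2] flags=1000 LS?T → r3=0xb7
[3] flags=1000 CC?T → r0=0x2c
[4] flags=0010 → (cmp)
[5] flags=0010 GT?T → r4=0x8d
[6] flags=0010 NE?T → r2=0xfe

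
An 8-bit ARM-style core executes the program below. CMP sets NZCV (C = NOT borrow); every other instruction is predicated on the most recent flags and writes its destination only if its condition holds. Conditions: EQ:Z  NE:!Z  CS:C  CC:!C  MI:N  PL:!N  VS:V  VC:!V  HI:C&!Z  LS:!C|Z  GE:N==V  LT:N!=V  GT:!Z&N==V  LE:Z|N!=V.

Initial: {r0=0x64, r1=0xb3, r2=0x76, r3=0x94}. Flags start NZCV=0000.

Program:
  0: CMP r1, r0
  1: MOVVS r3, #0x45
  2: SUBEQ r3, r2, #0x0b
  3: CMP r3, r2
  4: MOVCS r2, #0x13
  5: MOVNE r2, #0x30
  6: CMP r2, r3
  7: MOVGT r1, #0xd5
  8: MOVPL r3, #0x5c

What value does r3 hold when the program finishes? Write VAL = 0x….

VAL = 0x45

[0] flags=0011 → (cmp)
[1] flags=0011 VS?T → r3=0x45
[2] flags=0011 EQ?F → skip
[3] flags=1000 → (cmp)
[4] flags=1000 CS?F → skip
[5] flags=1000 NE?T → r2=0x30
[6] flags=1000 → (cmp)
[7] flags=1000 GT?F → skip
[8] flags=1000 PL?F → skip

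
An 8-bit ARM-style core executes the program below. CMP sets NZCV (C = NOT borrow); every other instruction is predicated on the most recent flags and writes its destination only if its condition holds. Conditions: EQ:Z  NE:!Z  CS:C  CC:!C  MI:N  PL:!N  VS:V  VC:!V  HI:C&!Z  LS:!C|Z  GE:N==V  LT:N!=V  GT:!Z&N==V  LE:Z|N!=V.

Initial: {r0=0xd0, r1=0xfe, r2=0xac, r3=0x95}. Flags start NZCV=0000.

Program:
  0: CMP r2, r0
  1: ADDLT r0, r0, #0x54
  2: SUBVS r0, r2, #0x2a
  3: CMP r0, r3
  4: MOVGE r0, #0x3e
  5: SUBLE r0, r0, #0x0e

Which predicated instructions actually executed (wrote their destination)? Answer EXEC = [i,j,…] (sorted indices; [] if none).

EXEC = [1,4]

0: ✓ CMP  NZCV=1000
1: ✓ ADDLT  r0←0x24
2: · SUBVS
3: ✓ CMP  NZCV=1001
4: ✓ MOVGE  r0←0x3e
5: · SUBLE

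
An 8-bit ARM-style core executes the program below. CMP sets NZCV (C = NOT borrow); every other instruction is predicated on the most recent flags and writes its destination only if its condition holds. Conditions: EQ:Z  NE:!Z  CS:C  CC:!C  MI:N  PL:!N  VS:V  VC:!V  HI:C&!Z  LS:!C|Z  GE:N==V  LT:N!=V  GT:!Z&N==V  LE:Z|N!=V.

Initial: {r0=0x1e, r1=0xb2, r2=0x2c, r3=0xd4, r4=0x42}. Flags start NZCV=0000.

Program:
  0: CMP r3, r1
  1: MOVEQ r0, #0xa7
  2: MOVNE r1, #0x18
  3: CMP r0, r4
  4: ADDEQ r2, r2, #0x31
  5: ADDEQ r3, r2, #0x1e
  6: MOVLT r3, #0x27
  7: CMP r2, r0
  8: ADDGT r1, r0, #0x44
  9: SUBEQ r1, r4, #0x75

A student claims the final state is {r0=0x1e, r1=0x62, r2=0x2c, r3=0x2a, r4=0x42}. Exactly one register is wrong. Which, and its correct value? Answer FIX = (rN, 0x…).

[0] flags=0010 → (cmp)
[1] flags=0010 EQ?F → skip
[2] flags=0010 NE?T → r1=0x18
[3] flags=1000 → (cmp)
[4] flags=1000 EQ?F → skip
[5] flags=1000 EQ?F → skip
[6] flags=1000 LT?T → r3=0x27
[7] flags=0010 → (cmp)
[8] flags=0010 GT?T → r1=0x62
[9] flags=0010 EQ?F → skip

FIX = (r3, 0x27)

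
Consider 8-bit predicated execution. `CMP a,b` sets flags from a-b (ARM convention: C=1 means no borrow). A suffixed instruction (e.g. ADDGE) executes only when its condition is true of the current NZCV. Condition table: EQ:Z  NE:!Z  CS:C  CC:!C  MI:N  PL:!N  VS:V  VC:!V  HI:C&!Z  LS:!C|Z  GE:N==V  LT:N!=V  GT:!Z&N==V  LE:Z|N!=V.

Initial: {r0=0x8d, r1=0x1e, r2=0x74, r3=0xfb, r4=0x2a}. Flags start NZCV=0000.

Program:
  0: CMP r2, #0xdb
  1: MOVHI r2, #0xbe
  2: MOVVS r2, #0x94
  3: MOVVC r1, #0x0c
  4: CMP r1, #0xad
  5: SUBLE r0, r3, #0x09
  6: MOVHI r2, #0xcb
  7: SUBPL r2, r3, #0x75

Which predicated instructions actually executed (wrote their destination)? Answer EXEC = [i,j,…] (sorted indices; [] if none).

[0] flags=1001 → (cmp)
[1] flags=1001 HI?F → skip
[2] flags=1001 VS?T → r2=0x94
[3] flags=1001 VC?F → skip
[4] flags=0000 → (cmp)
[5] flags=0000 LE?F → skip
[6] flags=0000 HI?F → skip
[7] flags=0000 PL?T → r2=0x86

EXEC = [2,7]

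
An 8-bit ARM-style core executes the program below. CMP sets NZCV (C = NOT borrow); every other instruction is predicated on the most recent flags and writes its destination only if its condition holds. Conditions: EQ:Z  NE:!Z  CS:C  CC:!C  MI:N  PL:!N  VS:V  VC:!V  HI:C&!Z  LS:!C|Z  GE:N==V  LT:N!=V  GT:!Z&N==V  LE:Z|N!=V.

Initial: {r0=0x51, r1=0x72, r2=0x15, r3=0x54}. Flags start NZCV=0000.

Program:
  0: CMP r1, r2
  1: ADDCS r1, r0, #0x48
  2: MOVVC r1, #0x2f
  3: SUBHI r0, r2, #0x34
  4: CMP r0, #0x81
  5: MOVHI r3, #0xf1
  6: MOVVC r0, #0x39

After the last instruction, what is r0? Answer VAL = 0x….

0: ✓ CMP  NZCV=0010
1: ✓ ADDCS  r1←0x99
2: ✓ MOVVC  r1←0x2f
3: ✓ SUBHI  r0←0xe1
4: ✓ CMP  NZCV=0010
5: ✓ MOVHI  r3←0xf1
6: ✓ MOVVC  r0←0x39

VAL = 0x39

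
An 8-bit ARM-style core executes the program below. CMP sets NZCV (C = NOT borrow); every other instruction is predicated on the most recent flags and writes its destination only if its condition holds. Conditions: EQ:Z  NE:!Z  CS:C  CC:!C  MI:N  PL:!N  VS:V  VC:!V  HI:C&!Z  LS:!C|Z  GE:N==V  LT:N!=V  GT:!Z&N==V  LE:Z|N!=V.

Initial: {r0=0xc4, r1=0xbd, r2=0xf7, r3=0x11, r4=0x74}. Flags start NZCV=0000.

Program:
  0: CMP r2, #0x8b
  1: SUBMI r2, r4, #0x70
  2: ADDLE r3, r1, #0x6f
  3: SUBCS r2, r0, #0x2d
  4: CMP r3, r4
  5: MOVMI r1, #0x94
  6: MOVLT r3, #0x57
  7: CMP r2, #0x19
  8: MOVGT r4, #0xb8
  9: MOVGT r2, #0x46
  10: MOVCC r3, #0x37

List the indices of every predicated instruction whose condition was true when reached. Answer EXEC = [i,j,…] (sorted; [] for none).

0: ✓ CMP  NZCV=0010
1: · SUBMI
2: · ADDLE
3: ✓ SUBCS  r2←0x97
4: ✓ CMP  NZCV=1000
5: ✓ MOVMI  r1←0x94
6: ✓ MOVLT  r3←0x57
7: ✓ CMP  NZCV=0011
8: · MOVGT
9: · MOVGT
10: · MOVCC

EXEC = [3,5,6]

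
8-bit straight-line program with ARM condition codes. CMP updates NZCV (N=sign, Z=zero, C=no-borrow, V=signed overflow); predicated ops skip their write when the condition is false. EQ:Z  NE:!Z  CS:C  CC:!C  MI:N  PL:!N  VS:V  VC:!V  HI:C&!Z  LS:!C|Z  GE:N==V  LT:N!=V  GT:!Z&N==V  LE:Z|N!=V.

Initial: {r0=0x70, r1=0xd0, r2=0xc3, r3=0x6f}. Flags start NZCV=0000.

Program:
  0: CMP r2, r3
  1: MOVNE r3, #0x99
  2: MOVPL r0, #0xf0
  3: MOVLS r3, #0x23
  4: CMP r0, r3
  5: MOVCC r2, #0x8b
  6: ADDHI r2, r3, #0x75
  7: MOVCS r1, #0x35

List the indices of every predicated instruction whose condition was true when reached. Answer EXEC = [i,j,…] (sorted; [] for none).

EXEC = [1,2,6,7]

0: ✓ CMP  NZCV=0011
1: ✓ MOVNE  r3←0x99
2: ✓ MOVPL  r0←0xf0
3: · MOVLS
4: ✓ CMP  NZCV=0010
5: · MOVCC
6: ✓ ADDHI  r2←0x0e
7: ✓ MOVCS  r1←0x35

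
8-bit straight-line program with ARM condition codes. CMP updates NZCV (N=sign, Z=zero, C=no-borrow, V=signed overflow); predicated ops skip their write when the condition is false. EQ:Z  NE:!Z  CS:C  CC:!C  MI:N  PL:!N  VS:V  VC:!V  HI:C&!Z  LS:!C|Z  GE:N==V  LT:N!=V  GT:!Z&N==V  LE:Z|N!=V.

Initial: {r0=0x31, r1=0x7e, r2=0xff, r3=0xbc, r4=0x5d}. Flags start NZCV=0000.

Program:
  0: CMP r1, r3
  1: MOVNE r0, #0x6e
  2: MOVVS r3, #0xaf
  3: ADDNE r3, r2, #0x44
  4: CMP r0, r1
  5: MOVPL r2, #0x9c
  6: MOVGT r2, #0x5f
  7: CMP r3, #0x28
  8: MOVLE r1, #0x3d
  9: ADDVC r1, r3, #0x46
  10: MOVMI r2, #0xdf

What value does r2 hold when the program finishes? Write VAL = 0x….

VAL = 0xff

0: ✓ CMP  NZCV=1001
1: ✓ MOVNE  r0←0x6e
2: ✓ MOVVS  r3←0xaf
3: ✓ ADDNE  r3←0x43
4: ✓ CMP  NZCV=1000
5: · MOVPL
6: · MOVGT
7: ✓ CMP  NZCV=0010
8: · MOVLE
9: ✓ ADDVC  r1←0x89
10: · MOVMI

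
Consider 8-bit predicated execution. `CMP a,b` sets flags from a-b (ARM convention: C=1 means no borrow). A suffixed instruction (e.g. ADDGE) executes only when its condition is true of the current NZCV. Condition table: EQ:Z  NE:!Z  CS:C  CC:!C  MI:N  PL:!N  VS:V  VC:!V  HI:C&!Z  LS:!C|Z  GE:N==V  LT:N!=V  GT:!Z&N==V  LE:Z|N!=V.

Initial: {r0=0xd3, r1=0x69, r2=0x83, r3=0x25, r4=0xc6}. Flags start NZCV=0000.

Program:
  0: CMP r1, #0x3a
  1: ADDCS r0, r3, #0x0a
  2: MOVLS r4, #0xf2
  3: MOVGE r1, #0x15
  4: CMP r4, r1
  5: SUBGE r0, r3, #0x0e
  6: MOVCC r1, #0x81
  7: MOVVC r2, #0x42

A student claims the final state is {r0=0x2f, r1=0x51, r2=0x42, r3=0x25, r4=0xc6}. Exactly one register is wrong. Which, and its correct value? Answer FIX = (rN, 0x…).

FIX = (r1, 0x15)

[0] flags=0010 → (cmp)
[1] flags=0010 CS?T → r0=0x2f
[2] flags=0010 LS?F → skip
[3] flags=0010 GE?T → r1=0x15
[4] flags=1010 → (cmp)
[5] flags=1010 GE?F → skip
[6] flags=1010 CC?F → skip
[7] flags=1010 VC?T → r2=0x42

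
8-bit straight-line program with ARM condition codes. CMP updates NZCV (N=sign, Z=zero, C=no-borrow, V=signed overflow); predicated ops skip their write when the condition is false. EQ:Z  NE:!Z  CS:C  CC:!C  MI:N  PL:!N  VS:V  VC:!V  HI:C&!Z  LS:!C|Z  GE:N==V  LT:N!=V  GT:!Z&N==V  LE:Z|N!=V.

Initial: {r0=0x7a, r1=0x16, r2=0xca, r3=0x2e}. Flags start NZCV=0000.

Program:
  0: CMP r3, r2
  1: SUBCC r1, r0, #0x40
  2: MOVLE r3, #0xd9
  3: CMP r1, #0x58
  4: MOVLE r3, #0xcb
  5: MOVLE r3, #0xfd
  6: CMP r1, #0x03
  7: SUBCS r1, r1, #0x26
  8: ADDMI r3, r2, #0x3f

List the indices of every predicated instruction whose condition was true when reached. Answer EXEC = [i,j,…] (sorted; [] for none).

[0] flags=0000 → (cmp)
[1] flags=0000 CC?T → r1=0x3a
[2] flags=0000 LE?F → skip
[3] flags=1000 → (cmp)
[4] flags=1000 LE?T → r3=0xcb
[5] flags=1000 LE?T → r3=0xfd
[6] flags=0010 → (cmp)
[7] flags=0010 CS?T → r1=0x14
[8] flags=0010 MI?F → skip

EXEC = [1,4,5,7]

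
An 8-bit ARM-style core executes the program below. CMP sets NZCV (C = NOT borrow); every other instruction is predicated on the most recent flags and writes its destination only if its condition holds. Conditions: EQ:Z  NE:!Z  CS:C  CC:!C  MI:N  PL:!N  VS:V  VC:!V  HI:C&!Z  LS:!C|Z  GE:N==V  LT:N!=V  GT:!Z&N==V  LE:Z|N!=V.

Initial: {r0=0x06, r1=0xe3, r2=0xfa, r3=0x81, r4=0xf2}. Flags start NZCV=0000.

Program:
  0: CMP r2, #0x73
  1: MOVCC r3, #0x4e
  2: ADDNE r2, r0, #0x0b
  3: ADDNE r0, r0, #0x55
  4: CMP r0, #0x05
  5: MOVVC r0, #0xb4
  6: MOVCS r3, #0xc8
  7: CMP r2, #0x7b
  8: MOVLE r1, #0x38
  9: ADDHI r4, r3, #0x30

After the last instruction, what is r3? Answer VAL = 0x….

[0] flags=1010 → (cmp)
[1] flags=1010 CC?F → skip
[2] flags=1010 NE?T → r2=0x11
[3] flags=1010 NE?T → r0=0x5b
[4] flags=0010 → (cmp)
[5] flags=0010 VC?T → r0=0xb4
[6] flags=0010 CS?T → r3=0xc8
[7] flags=1000 → (cmp)
[8] flags=1000 LE?T → r1=0x38
[9] flags=1000 HI?F → skip

VAL = 0xc8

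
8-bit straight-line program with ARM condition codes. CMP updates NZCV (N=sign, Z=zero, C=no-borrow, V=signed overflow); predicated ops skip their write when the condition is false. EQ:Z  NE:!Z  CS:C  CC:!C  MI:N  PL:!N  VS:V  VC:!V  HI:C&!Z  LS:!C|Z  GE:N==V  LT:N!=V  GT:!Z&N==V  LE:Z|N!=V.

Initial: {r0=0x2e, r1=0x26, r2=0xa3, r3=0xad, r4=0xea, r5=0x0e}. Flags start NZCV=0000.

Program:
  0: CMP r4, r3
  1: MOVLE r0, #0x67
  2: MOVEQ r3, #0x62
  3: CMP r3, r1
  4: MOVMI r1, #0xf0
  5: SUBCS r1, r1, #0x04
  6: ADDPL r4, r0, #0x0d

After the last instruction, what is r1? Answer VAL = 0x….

VAL = 0xec

[0] flags=0010 → (cmp)
[1] flags=0010 LE?F → skip
[2] flags=0010 EQ?F → skip
[3] flags=1010 → (cmp)
[4] flags=1010 MI?T → r1=0xf0
[5] flags=1010 CS?T → r1=0xec
[6] flags=1010 PL?F → skip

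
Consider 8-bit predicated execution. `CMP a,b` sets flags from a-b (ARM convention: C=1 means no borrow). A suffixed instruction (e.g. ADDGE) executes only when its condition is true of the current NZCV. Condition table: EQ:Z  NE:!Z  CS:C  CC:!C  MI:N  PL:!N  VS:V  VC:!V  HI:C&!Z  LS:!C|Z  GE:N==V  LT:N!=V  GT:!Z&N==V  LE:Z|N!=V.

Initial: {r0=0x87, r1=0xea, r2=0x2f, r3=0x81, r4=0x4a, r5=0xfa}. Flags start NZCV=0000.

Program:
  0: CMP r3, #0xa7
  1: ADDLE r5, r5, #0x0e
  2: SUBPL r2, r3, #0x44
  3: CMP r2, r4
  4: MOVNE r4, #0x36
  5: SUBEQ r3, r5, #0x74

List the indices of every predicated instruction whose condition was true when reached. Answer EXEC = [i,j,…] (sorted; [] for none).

[0] flags=1000 → (cmp)
[1] flags=1000 LE?T → r5=0x08
[2] flags=1000 PL?F → skip
[3] flags=1000 → (cmp)
[4] flags=1000 NE?T → r4=0x36
[5] flags=1000 EQ?F → skip

EXEC = [1,4]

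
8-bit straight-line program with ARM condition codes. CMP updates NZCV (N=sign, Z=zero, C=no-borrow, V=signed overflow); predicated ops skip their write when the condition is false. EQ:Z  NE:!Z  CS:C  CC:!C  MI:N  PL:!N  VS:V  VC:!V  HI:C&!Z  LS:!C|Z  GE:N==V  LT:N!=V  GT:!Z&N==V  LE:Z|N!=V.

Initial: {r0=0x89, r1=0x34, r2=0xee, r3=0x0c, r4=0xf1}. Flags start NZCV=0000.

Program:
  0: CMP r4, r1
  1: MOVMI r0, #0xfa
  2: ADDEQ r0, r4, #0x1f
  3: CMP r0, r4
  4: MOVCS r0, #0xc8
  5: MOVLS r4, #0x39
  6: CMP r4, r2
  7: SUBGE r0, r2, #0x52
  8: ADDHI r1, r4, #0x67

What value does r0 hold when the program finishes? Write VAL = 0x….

[0] flags=1010 → (cmp)
[1] flags=1010 MI?T → r0=0xfa
[2] flags=1010 EQ?F → skip
[3] flags=0010 → (cmp)
[4] flags=0010 CS?T → r0=0xc8
[5] flags=0010 LS?F → skip
[6] flags=0010 → (cmp)
[7] flags=0010 GE?T → r0=0x9c
[8] flags=0010 HI?T → r1=0x58

VAL = 0x9c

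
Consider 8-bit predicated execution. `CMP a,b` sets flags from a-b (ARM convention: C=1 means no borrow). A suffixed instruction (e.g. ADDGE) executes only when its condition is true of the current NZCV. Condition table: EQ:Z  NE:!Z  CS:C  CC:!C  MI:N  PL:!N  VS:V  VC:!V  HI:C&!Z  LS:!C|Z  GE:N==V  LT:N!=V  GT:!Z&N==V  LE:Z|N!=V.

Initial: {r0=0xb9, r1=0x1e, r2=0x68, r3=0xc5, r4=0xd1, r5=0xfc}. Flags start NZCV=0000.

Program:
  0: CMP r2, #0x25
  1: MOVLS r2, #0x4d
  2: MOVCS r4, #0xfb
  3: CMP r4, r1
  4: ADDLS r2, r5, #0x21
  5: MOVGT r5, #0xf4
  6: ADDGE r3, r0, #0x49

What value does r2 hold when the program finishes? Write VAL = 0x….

[0] flags=0010 → (cmp)
[1] flags=0010 LS?F → skip
[2] flags=0010 CS?T → r4=0xfb
[3] flags=1010 → (cmp)
[4] flags=1010 LS?F → skip
[5] flags=1010 GT?F → skip
[6] flags=1010 GE?F → skip

VAL = 0x68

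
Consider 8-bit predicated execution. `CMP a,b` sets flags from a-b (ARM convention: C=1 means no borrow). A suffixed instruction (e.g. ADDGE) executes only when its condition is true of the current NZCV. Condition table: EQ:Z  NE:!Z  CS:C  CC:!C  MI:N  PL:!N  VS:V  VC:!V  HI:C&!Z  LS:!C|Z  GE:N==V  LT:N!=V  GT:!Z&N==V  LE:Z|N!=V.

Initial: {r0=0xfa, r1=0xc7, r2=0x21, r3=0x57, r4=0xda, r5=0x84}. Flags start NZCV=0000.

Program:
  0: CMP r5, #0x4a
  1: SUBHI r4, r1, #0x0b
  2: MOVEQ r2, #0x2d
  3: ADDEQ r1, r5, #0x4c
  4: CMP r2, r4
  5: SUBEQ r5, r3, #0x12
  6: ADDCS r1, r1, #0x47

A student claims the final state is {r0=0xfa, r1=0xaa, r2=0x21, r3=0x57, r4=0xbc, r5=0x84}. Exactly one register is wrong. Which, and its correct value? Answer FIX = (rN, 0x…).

0: ✓ CMP  NZCV=0011
1: ✓ SUBHI  r4←0xbc
2: · MOVEQ
3: · ADDEQ
4: ✓ CMP  NZCV=0000
5: · SUBEQ
6: · ADDCS

FIX = (r1, 0xc7)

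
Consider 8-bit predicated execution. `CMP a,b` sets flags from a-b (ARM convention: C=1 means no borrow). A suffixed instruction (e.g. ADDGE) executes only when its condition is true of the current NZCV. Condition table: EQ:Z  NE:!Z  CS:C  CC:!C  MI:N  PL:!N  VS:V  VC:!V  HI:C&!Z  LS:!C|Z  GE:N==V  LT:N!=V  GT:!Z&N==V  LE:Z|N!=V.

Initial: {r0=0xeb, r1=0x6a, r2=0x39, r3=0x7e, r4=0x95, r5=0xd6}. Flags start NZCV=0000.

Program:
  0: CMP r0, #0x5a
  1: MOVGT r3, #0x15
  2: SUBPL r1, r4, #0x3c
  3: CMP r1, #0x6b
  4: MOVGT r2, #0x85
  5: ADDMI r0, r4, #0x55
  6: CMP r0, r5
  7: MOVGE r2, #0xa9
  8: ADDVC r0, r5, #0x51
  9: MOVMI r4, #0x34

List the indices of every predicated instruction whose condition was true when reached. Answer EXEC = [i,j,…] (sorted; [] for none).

EXEC = [5,7,8]

0: ✓ CMP  NZCV=1010
1: · MOVGT
2: · SUBPL
3: ✓ CMP  NZCV=1000
4: · MOVGT
5: ✓ ADDMI  r0←0xea
6: ✓ CMP  NZCV=0010
7: ✓ MOVGE  r2←0xa9
8: ✓ ADDVC  r0←0x27
9: · MOVMI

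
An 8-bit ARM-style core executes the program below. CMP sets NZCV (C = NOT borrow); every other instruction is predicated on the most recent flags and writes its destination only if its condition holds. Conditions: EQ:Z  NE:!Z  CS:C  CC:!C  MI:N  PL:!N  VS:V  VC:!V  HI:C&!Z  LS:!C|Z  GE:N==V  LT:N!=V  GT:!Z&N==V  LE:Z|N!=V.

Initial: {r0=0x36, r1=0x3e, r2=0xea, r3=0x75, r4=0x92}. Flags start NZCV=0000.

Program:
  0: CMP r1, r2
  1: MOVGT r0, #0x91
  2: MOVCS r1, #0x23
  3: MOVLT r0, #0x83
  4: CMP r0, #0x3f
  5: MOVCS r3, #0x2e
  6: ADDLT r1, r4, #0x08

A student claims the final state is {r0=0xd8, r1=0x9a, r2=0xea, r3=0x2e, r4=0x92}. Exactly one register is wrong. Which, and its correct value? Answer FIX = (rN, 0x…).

0: ✓ CMP  NZCV=0000
1: ✓ MOVGT  r0←0x91
2: · MOVCS
3: · MOVLT
4: ✓ CMP  NZCV=0011
5: ✓ MOVCS  r3←0x2e
6: ✓ ADDLT  r1←0x9a

FIX = (r0, 0x91)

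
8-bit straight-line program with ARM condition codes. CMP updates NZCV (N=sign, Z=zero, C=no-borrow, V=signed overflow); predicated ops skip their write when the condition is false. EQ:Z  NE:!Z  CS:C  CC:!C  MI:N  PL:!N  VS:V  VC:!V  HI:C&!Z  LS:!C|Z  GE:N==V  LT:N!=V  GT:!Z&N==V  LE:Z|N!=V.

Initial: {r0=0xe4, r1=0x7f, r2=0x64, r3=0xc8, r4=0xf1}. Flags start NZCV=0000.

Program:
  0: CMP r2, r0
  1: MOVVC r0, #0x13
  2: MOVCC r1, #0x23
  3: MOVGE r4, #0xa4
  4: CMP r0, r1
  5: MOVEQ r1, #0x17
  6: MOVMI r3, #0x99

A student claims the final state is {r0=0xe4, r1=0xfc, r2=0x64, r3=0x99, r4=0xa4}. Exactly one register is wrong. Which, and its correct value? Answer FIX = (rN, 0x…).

[0] flags=1001 → (cmp)
[1] flags=1001 VC?F → skip
[2] flags=1001 CC?T → r1=0x23
[3] flags=1001 GE?T → r4=0xa4
[4] flags=1010 → (cmp)
[5] flags=1010 EQ?F → skip
[6] flags=1010 MI?T → r3=0x99

FIX = (r1, 0x23)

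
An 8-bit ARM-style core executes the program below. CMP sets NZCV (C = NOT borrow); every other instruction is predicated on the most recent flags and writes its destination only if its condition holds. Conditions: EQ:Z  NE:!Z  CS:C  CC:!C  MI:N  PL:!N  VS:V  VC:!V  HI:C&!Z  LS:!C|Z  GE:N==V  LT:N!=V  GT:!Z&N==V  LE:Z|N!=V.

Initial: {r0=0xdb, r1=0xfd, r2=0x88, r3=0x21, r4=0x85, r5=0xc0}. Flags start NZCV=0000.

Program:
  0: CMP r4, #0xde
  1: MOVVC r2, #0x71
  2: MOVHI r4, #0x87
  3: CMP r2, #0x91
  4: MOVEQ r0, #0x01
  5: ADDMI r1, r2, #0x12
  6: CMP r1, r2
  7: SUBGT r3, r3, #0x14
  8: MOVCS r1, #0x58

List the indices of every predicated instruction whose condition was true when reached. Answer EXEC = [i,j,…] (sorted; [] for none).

EXEC = [1,5,8]

0: ✓ CMP  NZCV=1000
1: ✓ MOVVC  r2←0x71
2: · MOVHI
3: ✓ CMP  NZCV=1001
4: · MOVEQ
5: ✓ ADDMI  r1←0x83
6: ✓ CMP  NZCV=0011
7: · SUBGT
8: ✓ MOVCS  r1←0x58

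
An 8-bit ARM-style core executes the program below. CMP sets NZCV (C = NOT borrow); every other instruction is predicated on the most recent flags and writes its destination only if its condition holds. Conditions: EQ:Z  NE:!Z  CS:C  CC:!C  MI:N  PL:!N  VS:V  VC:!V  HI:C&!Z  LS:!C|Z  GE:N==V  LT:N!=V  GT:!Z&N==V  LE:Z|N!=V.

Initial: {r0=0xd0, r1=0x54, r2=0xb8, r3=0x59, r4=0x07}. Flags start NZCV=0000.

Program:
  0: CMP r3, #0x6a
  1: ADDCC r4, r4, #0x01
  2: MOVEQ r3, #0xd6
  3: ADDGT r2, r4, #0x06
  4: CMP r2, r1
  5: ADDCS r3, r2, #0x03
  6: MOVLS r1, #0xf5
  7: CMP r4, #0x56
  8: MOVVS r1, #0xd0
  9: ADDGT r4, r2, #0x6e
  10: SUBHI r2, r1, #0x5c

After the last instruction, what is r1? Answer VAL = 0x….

0: ✓ CMP  NZCV=1000
1: ✓ ADDCC  r4←0x08
2: · MOVEQ
3: · ADDGT
4: ✓ CMP  NZCV=0011
5: ✓ ADDCS  r3←0xbb
6: · MOVLS
7: ✓ CMP  NZCV=1000
8: · MOVVS
9: · ADDGT
10: · SUBHI

VAL = 0x54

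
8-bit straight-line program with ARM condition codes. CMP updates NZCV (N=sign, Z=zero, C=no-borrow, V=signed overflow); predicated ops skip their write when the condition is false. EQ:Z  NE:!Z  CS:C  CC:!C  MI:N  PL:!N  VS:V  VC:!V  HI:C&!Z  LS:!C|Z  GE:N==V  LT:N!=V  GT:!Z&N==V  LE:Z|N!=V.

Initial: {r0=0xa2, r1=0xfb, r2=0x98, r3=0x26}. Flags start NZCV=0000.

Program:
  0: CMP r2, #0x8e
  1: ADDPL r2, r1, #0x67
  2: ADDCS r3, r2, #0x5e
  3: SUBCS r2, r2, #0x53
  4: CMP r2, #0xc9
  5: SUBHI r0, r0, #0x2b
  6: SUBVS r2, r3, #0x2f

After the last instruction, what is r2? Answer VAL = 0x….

VAL = 0x0f

[0] flags=0010 → (cmp)
[1] flags=0010 PL?T → r2=0x62
[2] flags=0010 CS?T → r3=0xc0
[3] flags=0010 CS?T → r2=0x0f
[4] flags=0000 → (cmp)
[5] flags=0000 HI?F → skip
[6] flags=0000 VS?F → skip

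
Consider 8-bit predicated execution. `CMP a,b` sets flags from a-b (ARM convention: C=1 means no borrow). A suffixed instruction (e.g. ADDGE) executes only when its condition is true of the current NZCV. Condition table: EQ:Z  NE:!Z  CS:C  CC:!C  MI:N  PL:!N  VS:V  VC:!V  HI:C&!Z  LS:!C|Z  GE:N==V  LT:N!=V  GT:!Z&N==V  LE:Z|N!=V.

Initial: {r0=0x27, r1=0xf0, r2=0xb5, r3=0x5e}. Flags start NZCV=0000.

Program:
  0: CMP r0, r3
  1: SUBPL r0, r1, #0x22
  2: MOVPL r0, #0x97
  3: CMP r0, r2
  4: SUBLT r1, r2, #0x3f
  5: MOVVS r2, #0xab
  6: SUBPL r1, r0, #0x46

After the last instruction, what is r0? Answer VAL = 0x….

0: ✓ CMP  NZCV=1000
1: · SUBPL
2: · MOVPL
3: ✓ CMP  NZCV=0000
4: · SUBLT
5: · MOVVS
6: ✓ SUBPL  r1←0xe1

VAL = 0x27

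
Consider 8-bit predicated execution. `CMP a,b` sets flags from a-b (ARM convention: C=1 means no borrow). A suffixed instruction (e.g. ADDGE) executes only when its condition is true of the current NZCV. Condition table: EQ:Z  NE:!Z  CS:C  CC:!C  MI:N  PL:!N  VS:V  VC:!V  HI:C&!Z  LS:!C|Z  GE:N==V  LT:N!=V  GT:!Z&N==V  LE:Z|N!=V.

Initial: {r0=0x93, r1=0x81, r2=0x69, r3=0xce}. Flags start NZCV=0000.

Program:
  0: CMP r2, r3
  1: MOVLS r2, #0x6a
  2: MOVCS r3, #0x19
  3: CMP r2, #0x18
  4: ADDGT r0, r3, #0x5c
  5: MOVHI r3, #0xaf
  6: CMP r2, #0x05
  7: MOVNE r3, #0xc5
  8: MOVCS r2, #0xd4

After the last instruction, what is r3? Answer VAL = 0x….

[0] flags=1001 → (cmp)
[1] flags=1001 LS?T → r2=0x6a
[2] flags=1001 CS?F → skip
[3] flags=0010 → (cmp)
[4] flags=0010 GT?T → r0=0x2a
[5] flags=0010 HI?T → r3=0xaf
[6] flags=0010 → (cmp)
[7] flags=0010 NE?T → r3=0xc5
[8] flags=0010 CS?T → r2=0xd4

VAL = 0xc5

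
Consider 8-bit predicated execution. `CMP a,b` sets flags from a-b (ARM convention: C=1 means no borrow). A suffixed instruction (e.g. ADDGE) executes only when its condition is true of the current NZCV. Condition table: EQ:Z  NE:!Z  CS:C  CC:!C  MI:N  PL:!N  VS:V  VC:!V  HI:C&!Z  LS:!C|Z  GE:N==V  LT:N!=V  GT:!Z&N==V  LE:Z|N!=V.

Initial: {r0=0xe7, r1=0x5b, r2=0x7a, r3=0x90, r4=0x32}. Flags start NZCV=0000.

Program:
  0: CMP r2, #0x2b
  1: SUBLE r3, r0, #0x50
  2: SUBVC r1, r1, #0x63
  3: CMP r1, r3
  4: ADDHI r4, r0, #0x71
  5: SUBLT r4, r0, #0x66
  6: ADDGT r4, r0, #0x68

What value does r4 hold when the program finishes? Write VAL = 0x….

VAL = 0x4f

0: ✓ CMP  NZCV=0010
1: · SUBLE
2: ✓ SUBVC  r1←0xf8
3: ✓ CMP  NZCV=0010
4: ✓ ADDHI  r4←0x58
5: · SUBLT
6: ✓ ADDGT  r4←0x4f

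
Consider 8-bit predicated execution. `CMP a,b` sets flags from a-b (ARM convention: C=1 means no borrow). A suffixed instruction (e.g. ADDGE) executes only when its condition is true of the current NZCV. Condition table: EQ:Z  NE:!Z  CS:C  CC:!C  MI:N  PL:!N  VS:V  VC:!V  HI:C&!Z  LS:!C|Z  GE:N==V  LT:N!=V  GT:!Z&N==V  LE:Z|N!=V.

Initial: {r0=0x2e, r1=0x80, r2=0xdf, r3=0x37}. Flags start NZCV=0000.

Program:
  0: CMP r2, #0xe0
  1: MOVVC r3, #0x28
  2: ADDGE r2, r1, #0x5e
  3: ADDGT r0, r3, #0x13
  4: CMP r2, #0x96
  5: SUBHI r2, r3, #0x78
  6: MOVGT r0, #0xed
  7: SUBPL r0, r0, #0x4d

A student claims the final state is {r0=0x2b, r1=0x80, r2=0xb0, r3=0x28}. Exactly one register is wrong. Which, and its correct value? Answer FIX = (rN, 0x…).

[0] flags=1000 → (cmp)
[1] flags=1000 VC?T → r3=0x28
[2] flags=1000 GE?F → skip
[3] flags=1000 GT?F → skip
[4] flags=0010 → (cmp)
[5] flags=0010 HI?T → r2=0xb0
[6] flags=0010 GT?T → r0=0xed
[7] flags=0010 PL?T → r0=0xa0

FIX = (r0, 0xa0)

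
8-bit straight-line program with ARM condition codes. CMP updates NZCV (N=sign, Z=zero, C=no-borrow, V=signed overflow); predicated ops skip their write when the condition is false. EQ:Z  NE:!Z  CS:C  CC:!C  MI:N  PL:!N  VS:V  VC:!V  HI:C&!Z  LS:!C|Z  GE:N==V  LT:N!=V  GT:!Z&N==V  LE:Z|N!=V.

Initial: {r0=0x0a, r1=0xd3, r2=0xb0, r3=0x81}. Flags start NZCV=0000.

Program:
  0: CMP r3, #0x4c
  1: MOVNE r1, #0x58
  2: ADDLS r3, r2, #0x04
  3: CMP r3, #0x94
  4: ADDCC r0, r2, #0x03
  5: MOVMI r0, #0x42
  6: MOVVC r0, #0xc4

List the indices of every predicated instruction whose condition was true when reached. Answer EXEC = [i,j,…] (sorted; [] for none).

EXEC = [1,4,5,6]

0: ✓ CMP  NZCV=0011
1: ✓ MOVNE  r1←0x58
2: · ADDLS
3: ✓ CMP  NZCV=1000
4: ✓ ADDCC  r0←0xb3
5: ✓ MOVMI  r0←0x42
6: ✓ MOVVC  r0←0xc4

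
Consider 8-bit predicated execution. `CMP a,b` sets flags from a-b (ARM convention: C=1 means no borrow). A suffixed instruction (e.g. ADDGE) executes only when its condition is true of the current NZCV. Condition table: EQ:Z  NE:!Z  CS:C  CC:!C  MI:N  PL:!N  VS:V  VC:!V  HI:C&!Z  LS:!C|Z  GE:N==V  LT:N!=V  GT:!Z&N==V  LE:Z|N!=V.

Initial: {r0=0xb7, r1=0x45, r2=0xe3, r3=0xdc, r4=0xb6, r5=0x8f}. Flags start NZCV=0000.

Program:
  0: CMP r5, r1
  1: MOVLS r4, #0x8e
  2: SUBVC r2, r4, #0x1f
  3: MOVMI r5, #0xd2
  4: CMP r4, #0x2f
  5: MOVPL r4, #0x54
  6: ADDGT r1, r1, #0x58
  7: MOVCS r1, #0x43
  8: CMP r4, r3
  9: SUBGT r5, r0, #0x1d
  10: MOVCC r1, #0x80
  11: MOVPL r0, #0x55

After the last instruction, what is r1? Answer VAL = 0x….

VAL = 0x80

0: ✓ CMP  NZCV=0011
1: · MOVLS
2: · SUBVC
3: · MOVMI
4: ✓ CMP  NZCV=1010
5: · MOVPL
6: · ADDGT
7: ✓ MOVCS  r1←0x43
8: ✓ CMP  NZCV=1000
9: · SUBGT
10: ✓ MOVCC  r1←0x80
11: · MOVPL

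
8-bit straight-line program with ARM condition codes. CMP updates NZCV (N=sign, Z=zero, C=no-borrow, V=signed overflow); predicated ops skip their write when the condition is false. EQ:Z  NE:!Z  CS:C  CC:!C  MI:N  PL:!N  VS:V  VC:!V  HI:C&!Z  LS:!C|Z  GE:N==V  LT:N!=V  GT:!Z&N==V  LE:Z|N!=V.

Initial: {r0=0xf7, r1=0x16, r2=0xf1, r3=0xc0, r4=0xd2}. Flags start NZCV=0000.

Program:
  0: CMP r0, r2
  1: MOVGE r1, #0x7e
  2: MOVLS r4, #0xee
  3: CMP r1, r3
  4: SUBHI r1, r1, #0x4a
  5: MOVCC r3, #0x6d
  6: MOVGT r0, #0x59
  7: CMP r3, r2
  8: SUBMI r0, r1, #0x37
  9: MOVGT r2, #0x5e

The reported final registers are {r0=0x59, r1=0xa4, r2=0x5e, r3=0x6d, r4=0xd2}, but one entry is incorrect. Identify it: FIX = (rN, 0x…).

[0] flags=0010 → (cmp)
[1] flags=0010 GE?T → r1=0x7e
[2] flags=0010 LS?F → skip
[3] flags=1001 → (cmp)
[4] flags=1001 HI?F → skip
[5] flags=1001 CC?T → r3=0x6d
[6] flags=1001 GT?T → r0=0x59
[7] flags=0000 → (cmp)
[8] flags=0000 MI?F → skip
[9] flags=0000 GT?T → r2=0x5e

FIX = (r1, 0x7e)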